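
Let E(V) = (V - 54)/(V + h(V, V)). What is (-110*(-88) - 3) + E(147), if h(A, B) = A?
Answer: 948377/98 ≈ 9677.3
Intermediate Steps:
E(V) = (-54 + V)/(2*V) (E(V) = (V - 54)/(V + V) = (-54 + V)/((2*V)) = (-54 + V)*(1/(2*V)) = (-54 + V)/(2*V))
(-110*(-88) - 3) + E(147) = (-110*(-88) - 3) + (½)*(-54 + 147)/147 = (9680 - 3) + (½)*(1/147)*93 = 9677 + 31/98 = 948377/98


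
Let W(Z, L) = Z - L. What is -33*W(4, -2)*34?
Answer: -6732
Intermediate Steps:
-33*W(4, -2)*34 = -33*(4 - 1*(-2))*34 = -33*(4 + 2)*34 = -33*6*34 = -198*34 = -6732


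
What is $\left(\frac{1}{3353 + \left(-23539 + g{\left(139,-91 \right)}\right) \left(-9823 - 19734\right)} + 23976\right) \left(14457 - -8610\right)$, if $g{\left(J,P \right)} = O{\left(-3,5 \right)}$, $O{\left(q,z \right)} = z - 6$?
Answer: $\frac{384801493150057203}{695775133} \approx 5.5305 \cdot 10^{8}$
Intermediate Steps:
$O{\left(q,z \right)} = -6 + z$
$g{\left(J,P \right)} = -1$ ($g{\left(J,P \right)} = -6 + 5 = -1$)
$\left(\frac{1}{3353 + \left(-23539 + g{\left(139,-91 \right)}\right) \left(-9823 - 19734\right)} + 23976\right) \left(14457 - -8610\right) = \left(\frac{1}{3353 + \left(-23539 - 1\right) \left(-9823 - 19734\right)} + 23976\right) \left(14457 - -8610\right) = \left(\frac{1}{3353 - -695771780} + 23976\right) \left(14457 + 8610\right) = \left(\frac{1}{3353 + 695771780} + 23976\right) 23067 = \left(\frac{1}{695775133} + 23976\right) 23067 = \frac{16681904588809}{695775133} \cdot 23067 = \frac{384801493150057203}{695775133}$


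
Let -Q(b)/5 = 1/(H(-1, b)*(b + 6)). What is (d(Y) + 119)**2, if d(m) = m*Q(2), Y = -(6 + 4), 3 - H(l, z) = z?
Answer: 251001/16 ≈ 15688.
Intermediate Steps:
H(l, z) = 3 - z
Y = -10 (Y = -1*10 = -10)
Q(b) = -5/((3 - b)*(6 + b)) (Q(b) = -5*1/((3 - b)*(b + 6)) = -5*1/((3 - b)*(6 + b)) = -5/((3 - b)*(6 + b)))
d(m) = -5*m/8 (d(m) = m*(5/((-3 + 2)*(6 + 2))) = m*(5/(-1*8)) = m*(5*(-1)*(1/8)) = m*(-5/8) = -5*m/8)
(d(Y) + 119)**2 = (-5/8*(-10) + 119)**2 = (25/4 + 119)**2 = (501/4)**2 = 251001/16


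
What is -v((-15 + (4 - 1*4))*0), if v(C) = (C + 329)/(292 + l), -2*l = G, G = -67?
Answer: -94/93 ≈ -1.0108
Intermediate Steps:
l = 67/2 (l = -1/2*(-67) = 67/2 ≈ 33.500)
v(C) = 94/93 + 2*C/651 (v(C) = (C + 329)/(292 + 67/2) = (329 + C)/(651/2) = (329 + C)*(2/651) = 94/93 + 2*C/651)
-v((-15 + (4 - 1*4))*0) = -(94/93 + 2*((-15 + (4 - 1*4))*0)/651) = -(94/93 + 2*((-15 + (4 - 4))*0)/651) = -(94/93 + 2*((-15 + 0)*0)/651) = -(94/93 + 2*(-15*0)/651) = -(94/93 + (2/651)*0) = -(94/93 + 0) = -1*94/93 = -94/93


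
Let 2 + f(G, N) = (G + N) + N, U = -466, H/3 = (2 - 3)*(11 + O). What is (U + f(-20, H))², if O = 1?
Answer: 313600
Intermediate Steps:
H = -36 (H = 3*((2 - 3)*(11 + 1)) = 3*(-1*12) = 3*(-12) = -36)
f(G, N) = -2 + G + 2*N (f(G, N) = -2 + ((G + N) + N) = -2 + (G + 2*N) = -2 + G + 2*N)
(U + f(-20, H))² = (-466 + (-2 - 20 + 2*(-36)))² = (-466 + (-2 - 20 - 72))² = (-466 - 94)² = (-560)² = 313600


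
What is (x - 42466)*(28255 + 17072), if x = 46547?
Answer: 184979487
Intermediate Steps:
(x - 42466)*(28255 + 17072) = (46547 - 42466)*(28255 + 17072) = 4081*45327 = 184979487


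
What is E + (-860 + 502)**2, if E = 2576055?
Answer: 2704219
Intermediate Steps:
E + (-860 + 502)**2 = 2576055 + (-860 + 502)**2 = 2576055 + (-358)**2 = 2576055 + 128164 = 2704219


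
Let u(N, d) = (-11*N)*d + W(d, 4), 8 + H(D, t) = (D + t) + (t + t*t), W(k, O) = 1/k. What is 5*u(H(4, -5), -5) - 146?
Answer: 2878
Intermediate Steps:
H(D, t) = -8 + D + t² + 2*t (H(D, t) = -8 + ((D + t) + (t + t*t)) = -8 + ((D + t) + (t + t²)) = -8 + (D + t² + 2*t) = -8 + D + t² + 2*t)
u(N, d) = 1/d - 11*N*d (u(N, d) = (-11*N)*d + 1/d = -11*N*d + 1/d = 1/d - 11*N*d)
5*u(H(4, -5), -5) - 146 = 5*(1/(-5) - 11*(-8 + 4 + (-5)² + 2*(-5))*(-5)) - 146 = 5*(-⅕ - 11*(-8 + 4 + 25 - 10)*(-5)) - 146 = 5*(-⅕ - 11*11*(-5)) - 146 = 5*(-⅕ + 605) - 146 = 5*(3024/5) - 146 = 3024 - 146 = 2878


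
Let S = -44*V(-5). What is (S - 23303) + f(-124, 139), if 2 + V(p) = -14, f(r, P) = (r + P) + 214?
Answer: -22370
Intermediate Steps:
f(r, P) = 214 + P + r (f(r, P) = (P + r) + 214 = 214 + P + r)
V(p) = -16 (V(p) = -2 - 14 = -16)
S = 704 (S = -44*(-16) = 704)
(S - 23303) + f(-124, 139) = (704 - 23303) + (214 + 139 - 124) = -22599 + 229 = -22370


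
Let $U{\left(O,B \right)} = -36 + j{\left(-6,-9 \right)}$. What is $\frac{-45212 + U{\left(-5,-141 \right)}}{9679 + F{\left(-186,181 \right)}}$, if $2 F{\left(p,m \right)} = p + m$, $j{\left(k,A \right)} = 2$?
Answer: $- \frac{30164}{6451} \approx -4.6759$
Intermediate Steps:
$F{\left(p,m \right)} = \frac{m}{2} + \frac{p}{2}$ ($F{\left(p,m \right)} = \frac{p + m}{2} = \frac{m + p}{2} = \frac{m}{2} + \frac{p}{2}$)
$U{\left(O,B \right)} = -34$ ($U{\left(O,B \right)} = -36 + 2 = -34$)
$\frac{-45212 + U{\left(-5,-141 \right)}}{9679 + F{\left(-186,181 \right)}} = \frac{-45212 - 34}{9679 + \left(\frac{1}{2} \cdot 181 + \frac{1}{2} \left(-186\right)\right)} = - \frac{45246}{9679 + \left(\frac{181}{2} - 93\right)} = - \frac{45246}{9679 - \frac{5}{2}} = - \frac{45246}{\frac{19353}{2}} = \left(-45246\right) \frac{2}{19353} = - \frac{30164}{6451}$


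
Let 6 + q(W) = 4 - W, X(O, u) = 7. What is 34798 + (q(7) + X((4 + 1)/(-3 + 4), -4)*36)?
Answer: 35041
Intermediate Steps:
q(W) = -2 - W (q(W) = -6 + (4 - W) = -2 - W)
34798 + (q(7) + X((4 + 1)/(-3 + 4), -4)*36) = 34798 + ((-2 - 1*7) + 7*36) = 34798 + ((-2 - 7) + 252) = 34798 + (-9 + 252) = 34798 + 243 = 35041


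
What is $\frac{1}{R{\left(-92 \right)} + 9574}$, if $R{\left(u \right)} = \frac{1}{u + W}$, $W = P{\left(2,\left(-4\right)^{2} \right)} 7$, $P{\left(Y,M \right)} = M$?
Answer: $\frac{20}{191481} \approx 0.00010445$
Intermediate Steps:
$W = 112$ ($W = \left(-4\right)^{2} \cdot 7 = 16 \cdot 7 = 112$)
$R{\left(u \right)} = \frac{1}{112 + u}$ ($R{\left(u \right)} = \frac{1}{u + 112} = \frac{1}{112 + u}$)
$\frac{1}{R{\left(-92 \right)} + 9574} = \frac{1}{\frac{1}{112 - 92} + 9574} = \frac{1}{\frac{1}{20} + 9574} = \frac{1}{\frac{191481}{20}} = \frac{20}{191481}$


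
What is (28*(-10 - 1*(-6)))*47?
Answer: -5264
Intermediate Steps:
(28*(-10 - 1*(-6)))*47 = (28*(-10 + 6))*47 = (28*(-4))*47 = -112*47 = -5264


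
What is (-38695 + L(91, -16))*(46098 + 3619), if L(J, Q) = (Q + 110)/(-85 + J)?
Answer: -5769061246/3 ≈ -1.9230e+9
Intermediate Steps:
L(J, Q) = (110 + Q)/(-85 + J)
(-38695 + L(91, -16))*(46098 + 3619) = (-38695 + (110 - 16)/(-85 + 91))*(46098 + 3619) = (-38695 + 94/6)*49717 = (-38695 + (⅙)*94)*49717 = (-38695 + 47/3)*49717 = -116038/3*49717 = -5769061246/3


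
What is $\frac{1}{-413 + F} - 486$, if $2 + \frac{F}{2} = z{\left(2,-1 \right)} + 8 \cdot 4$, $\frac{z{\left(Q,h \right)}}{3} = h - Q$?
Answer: $- \frac{180307}{371} \approx -486.0$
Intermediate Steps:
$z{\left(Q,h \right)} = - 3 Q + 3 h$ ($z{\left(Q,h \right)} = 3 \left(h - Q\right) = - 3 Q + 3 h$)
$F = 42$ ($F = -4 + 2 \left(\left(\left(-3\right) 2 + 3 \left(-1\right)\right) + 8 \cdot 4\right) = -4 + 2 \left(\left(-6 - 3\right) + 32\right) = -4 + 2 \left(-9 + 32\right) = -4 + 2 \cdot 23 = -4 + 46 = 42$)
$\frac{1}{-413 + F} - 486 = \frac{1}{-413 + 42} - 486 = \frac{1}{-371} - 486 = - \frac{1}{371} - 486 = - \frac{180307}{371}$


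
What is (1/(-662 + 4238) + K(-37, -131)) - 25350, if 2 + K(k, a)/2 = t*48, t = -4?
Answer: -92039087/3576 ≈ -25738.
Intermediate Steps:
K(k, a) = -388 (K(k, a) = -4 + 2*(-4*48) = -4 + 2*(-192) = -4 - 384 = -388)
(1/(-662 + 4238) + K(-37, -131)) - 25350 = (1/(-662 + 4238) - 388) - 25350 = (1/3576 - 388) - 25350 = -1387487/3576 - 25350 = -92039087/3576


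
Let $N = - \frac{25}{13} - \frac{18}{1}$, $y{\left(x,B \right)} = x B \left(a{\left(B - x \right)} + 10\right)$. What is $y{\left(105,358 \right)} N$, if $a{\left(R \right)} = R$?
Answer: $- \frac{2560518030}{13} \approx -1.9696 \cdot 10^{8}$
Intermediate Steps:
$y{\left(x,B \right)} = B x \left(10 + B - x\right)$ ($y{\left(x,B \right)} = x B \left(\left(B - x\right) + 10\right) = B x \left(10 + B - x\right)$)
$N = - \frac{259}{13}$ ($N = \left(-25\right) \frac{1}{13} - 18 = - \frac{25}{13} - 18 = - \frac{259}{13} \approx -19.923$)
$y{\left(105,358 \right)} N = 358 \cdot 105 \left(10 + 358 - 105\right) \left(- \frac{259}{13}\right) = 358 \cdot 105 \cdot 263 \left(- \frac{259}{13}\right) = 9886170 \left(- \frac{259}{13}\right) = - \frac{2560518030}{13}$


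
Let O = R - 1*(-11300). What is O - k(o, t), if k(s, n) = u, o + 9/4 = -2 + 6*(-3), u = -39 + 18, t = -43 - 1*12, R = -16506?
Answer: -5185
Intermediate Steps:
t = -55 (t = -43 - 12 = -55)
u = -21
o = -89/4 (o = -9/4 + (-2 + 6*(-3)) = -9/4 + (-2 - 18) = -9/4 - 20 = -89/4 ≈ -22.250)
k(s, n) = -21
O = -5206 (O = -16506 - 1*(-11300) = -16506 + 11300 = -5206)
O - k(o, t) = -5206 - 1*(-21) = -5206 + 21 = -5185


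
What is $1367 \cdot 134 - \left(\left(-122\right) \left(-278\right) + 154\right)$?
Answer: $149108$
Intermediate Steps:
$1367 \cdot 134 - \left(\left(-122\right) \left(-278\right) + 154\right) = 183178 - \left(33916 + 154\right) = 183178 - 34070 = 149108$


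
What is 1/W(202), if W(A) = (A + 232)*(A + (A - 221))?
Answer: 1/79422 ≈ 1.2591e-5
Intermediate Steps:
W(A) = (-221 + 2*A)*(232 + A) (W(A) = (232 + A)*(A + (-221 + A)) = (232 + A)*(-221 + 2*A) = (-221 + 2*A)*(232 + A))
1/W(202) = 1/(-51272 + 2*202² + 243*202) = 1/(-51272 + 2*40804 + 49086) = 1/(-51272 + 81608 + 49086) = 1/79422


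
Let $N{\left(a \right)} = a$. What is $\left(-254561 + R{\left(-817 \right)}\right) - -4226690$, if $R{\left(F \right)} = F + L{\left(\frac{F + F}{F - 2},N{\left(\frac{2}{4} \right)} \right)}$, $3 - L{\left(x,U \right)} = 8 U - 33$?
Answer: $3971344$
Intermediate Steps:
$L{\left(x,U \right)} = 36 - 8 U$ ($L{\left(x,U \right)} = 3 - \left(8 U - 33\right) = 3 - \left(-33 + 8 U\right) = 36 - 8 U$)
$R{\left(F \right)} = 32 + F$ ($R{\left(F \right)} = F + \left(36 - 8 \cdot \frac{2}{4}\right) = F + \left(36 - 8 \cdot 2 \cdot \frac{1}{4}\right) = F + \left(36 - 4\right) = F + 32 = 32 + F$)
$\left(-254561 + R{\left(-817 \right)}\right) - -4226690 = \left(-254561 + \left(32 - 817\right)\right) - -4226690 = \left(-254561 - 785\right) + 4226690 = -255346 + 4226690 = 3971344$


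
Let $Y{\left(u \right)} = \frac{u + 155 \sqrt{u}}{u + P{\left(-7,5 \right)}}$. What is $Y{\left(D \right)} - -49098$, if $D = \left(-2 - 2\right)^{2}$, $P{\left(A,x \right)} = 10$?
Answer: $\frac{638592}{13} \approx 49122.0$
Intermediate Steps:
$D = 16$ ($D = \left(-4\right)^{2} = 16$)
$Y{\left(u \right)} = \frac{u + 155 \sqrt{u}}{10 + u}$ ($Y{\left(u \right)} = \frac{u + 155 \sqrt{u}}{u + 10} = \frac{u + 155 \sqrt{u}}{10 + u}$)
$Y{\left(D \right)} - -49098 = \frac{16 + 155 \sqrt{16}}{10 + 16} - -49098 = \frac{16 + 155 \cdot 4}{26} + 49098 = \frac{16 + 620}{26} + 49098 = \frac{1}{26} \cdot 636 + 49098 = \frac{318}{13} + 49098 = \frac{638592}{13}$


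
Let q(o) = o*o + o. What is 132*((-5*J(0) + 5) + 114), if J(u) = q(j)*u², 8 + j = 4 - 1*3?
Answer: 15708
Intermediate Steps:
j = -7 (j = -8 + (4 - 1*3) = -8 + (4 - 3) = -8 + 1 = -7)
q(o) = o + o² (q(o) = o² + o = o + o²)
J(u) = 42*u² (J(u) = (-7*(1 - 7))*u² = (-7*(-6))*u² = 42*u²)
132*((-5*J(0) + 5) + 114) = 132*((-210*0² + 5) + 114) = 132*((-210*0 + 5) + 114) = 132*((-5*0 + 5) + 114) = 132*((0 + 5) + 114) = 132*(5 + 114) = 132*119 = 15708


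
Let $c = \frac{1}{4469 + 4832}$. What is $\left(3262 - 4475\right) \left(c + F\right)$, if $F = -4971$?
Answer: $\frac{56083382510}{9301} \approx 6.0298 \cdot 10^{6}$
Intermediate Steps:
$c = \frac{1}{9301} \approx 0.00010752$
$\left(3262 - 4475\right) \left(c + F\right) = \left(3262 - 4475\right) \left(\frac{1}{9301} - 4971\right) = \left(-1213\right) \left(- \frac{46235270}{9301}\right) = \frac{56083382510}{9301}$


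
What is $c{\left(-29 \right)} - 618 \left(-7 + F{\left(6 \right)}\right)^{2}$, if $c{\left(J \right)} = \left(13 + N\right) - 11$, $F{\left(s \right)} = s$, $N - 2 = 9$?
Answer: $-605$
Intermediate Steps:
$N = 11$ ($N = 2 + 9 = 11$)
$c{\left(J \right)} = 13$ ($c{\left(J \right)} = \left(13 + 11\right) - 11 = 24 - 11 = 13$)
$c{\left(-29 \right)} - 618 \left(-7 + F{\left(6 \right)}\right)^{2} = 13 - 618 \left(-7 + 6\right)^{2} = 13 - 618 \left(-1\right)^{2} = 13 - 618 = -605$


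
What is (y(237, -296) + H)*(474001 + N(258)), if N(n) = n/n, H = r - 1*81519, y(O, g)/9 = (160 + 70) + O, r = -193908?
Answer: -128560718448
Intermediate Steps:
y(O, g) = 2070 + 9*O (y(O, g) = 9*((160 + 70) + O) = 9*(230 + O) = 2070 + 9*O)
H = -275427 (H = -193908 - 1*81519 = -193908 - 81519 = -275427)
N(n) = 1
(y(237, -296) + H)*(474001 + N(258)) = ((2070 + 9*237) - 275427)*(474001 + 1) = ((2070 + 2133) - 275427)*474002 = (4203 - 275427)*474002 = -271224*474002 = -128560718448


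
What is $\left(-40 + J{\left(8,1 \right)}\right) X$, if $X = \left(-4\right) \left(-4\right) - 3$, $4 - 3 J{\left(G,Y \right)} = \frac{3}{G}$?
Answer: $- \frac{12103}{24} \approx -504.29$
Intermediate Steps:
$J{\left(G,Y \right)} = \frac{4}{3} - \frac{1}{G}$ ($J{\left(G,Y \right)} = \frac{4}{3} - \frac{3 \frac{1}{G}}{3} = \frac{4}{3} - \frac{1}{G}$)
$X = 13$ ($X = 16 - 3 = 13$)
$\left(-40 + J{\left(8,1 \right)}\right) X = \left(-40 + \left(\frac{4}{3} - \frac{1}{8}\right)\right) 13 = \left(-40 + \frac{29}{24}\right) 13 = \left(- \frac{931}{24}\right) 13 = - \frac{12103}{24}$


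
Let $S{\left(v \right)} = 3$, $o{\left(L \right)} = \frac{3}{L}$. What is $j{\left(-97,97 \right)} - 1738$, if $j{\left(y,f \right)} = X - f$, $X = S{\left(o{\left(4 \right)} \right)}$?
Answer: $-1832$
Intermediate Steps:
$X = 3$
$j{\left(y,f \right)} = 3 - f$
$j{\left(-97,97 \right)} - 1738 = \left(3 - 97\right) - 1738 = -94 - 1738 = -1832$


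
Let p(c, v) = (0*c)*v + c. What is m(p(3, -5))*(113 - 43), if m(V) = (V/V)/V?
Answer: 70/3 ≈ 23.333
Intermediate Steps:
p(c, v) = c (p(c, v) = 0*v + c = 0 + c = c)
m(V) = 1/V
m(p(3, -5))*(113 - 43) = (113 - 43)/3 = (1/3)*70 = 70/3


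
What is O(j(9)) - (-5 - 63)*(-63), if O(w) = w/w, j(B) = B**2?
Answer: -4283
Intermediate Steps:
O(w) = 1
O(j(9)) - (-5 - 63)*(-63) = 1 - (-5 - 63)*(-63) = 1 - (-68)*(-63) = 1 - 1*4284 = 1 - 4284 = -4283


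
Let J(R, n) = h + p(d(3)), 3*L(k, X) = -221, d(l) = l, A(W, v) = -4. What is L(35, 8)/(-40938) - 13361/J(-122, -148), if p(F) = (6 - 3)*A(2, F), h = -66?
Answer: 136744591/798291 ≈ 171.30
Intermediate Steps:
L(k, X) = -221/3 (L(k, X) = (⅓)*(-221) = -221/3)
p(F) = -12 (p(F) = (6 - 3)*(-4) = 3*(-4) = -12)
J(R, n) = -78 (J(R, n) = -66 - 12 = -78)
L(35, 8)/(-40938) - 13361/J(-122, -148) = -221/3/(-40938) - 13361/(-78) = -221/3*(-1/40938) - 13361*(-1/78) = 221/122814 + 13361/78 = 136744591/798291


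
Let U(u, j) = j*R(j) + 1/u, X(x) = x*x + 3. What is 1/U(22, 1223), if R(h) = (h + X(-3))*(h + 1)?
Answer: 22/40672185841 ≈ 5.4091e-10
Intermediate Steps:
X(x) = 3 + x**2 (X(x) = x**2 + 3 = 3 + x**2)
R(h) = (1 + h)*(12 + h) (R(h) = (h + (3 + (-3)**2))*(h + 1) = (h + (3 + 9))*(1 + h) = (h + 12)*(1 + h) = (12 + h)*(1 + h) = (1 + h)*(12 + h))
U(u, j) = 1/u + j*(12 + j**2 + 13*j) (U(u, j) = j*(12 + j**2 + 13*j) + 1/u = 1/u + j*(12 + j**2 + 13*j))
1/U(22, 1223) = 1/((1 + 1223*22*(12 + 1223**2 + 13*1223))/22) = 1/((1 + 1223*22*(12 + 1495729 + 15899))/22) = 1/((1 + 1223*22*1511640)/22) = 1/((1 + 40672185840)/22) = 1/((1/22)*40672185841) = 1/(40672185841/22) = 22/40672185841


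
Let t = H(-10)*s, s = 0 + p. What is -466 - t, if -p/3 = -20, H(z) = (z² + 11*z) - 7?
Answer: 554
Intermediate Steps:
H(z) = -7 + z² + 11*z
p = 60 (p = -3*(-20) = 60)
s = 60 (s = 0 + 60 = 60)
t = -1020 (t = (-7 + (-10)² + 11*(-10))*60 = (-7 + 100 - 110)*60 = -17*60 = -1020)
-466 - t = -466 - 1*(-1020) = -466 + 1020 = 554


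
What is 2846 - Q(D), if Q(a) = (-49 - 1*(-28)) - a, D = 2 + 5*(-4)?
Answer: 2849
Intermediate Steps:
D = -18 (D = 2 - 20 = -18)
Q(a) = -21 - a (Q(a) = (-49 + 28) - a = -21 - a)
2846 - Q(D) = 2846 - (-21 - 1*(-18)) = 2846 - (-21 + 18) = 2846 - 1*(-3) = 2846 + 3 = 2849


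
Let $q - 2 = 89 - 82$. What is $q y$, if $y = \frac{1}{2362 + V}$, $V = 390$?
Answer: $\frac{9}{2752} \approx 0.0032704$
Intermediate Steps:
$q = 9$ ($q = 2 + \left(89 - 82\right) = 2 + 7 = 9$)
$y = \frac{1}{2752}$ ($y = \frac{1}{2362 + 390} = \frac{1}{2752} \approx 0.00036337$)
$q y = 9 \cdot \frac{1}{2752} = \frac{9}{2752}$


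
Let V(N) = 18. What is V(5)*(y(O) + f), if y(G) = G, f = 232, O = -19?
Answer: 3834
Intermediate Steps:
V(5)*(y(O) + f) = 18*(-19 + 232) = 18*213 = 3834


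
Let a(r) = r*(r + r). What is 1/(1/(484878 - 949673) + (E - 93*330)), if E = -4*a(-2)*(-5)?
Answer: -464795/14190191351 ≈ -3.2755e-5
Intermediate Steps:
a(r) = 2*r² (a(r) = r*(2*r) = 2*r²)
E = 160 (E = -8*(-2)²*(-5) = -8*4*(-5) = -4*8*(-5) = -32*(-5) = 160)
1/(1/(484878 - 949673) + (E - 93*330)) = 1/(1/(484878 - 949673) + (160 - 93*330)) = 1/(1/(-464795) + (160 - 30690)) = 1/(-1/464795 - 30530) = 1/(-14190191351/464795) = -464795/14190191351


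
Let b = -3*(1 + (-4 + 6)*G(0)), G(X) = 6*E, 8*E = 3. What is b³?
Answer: -35937/8 ≈ -4492.1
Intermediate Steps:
E = 3/8 (E = (⅛)*3 = 3/8 ≈ 0.37500)
G(X) = 9/4 (G(X) = 6*(3/8) = 9/4)
b = -33/2 (b = -3*(1 + (-4 + 6)*(9/4)) = -3*(1 + 2*(9/4)) = -3*(1 + 9/2) = -3*11/2 = -33/2 ≈ -16.500)
b³ = (-33/2)³ = -35937/8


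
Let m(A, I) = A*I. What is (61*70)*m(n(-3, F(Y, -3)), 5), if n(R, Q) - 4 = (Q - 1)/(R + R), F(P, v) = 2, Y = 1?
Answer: 245525/3 ≈ 81842.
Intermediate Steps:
n(R, Q) = 4 + (-1 + Q)/(2*R) (n(R, Q) = 4 + (Q - 1)/(R + R) = 4 + (-1 + Q)/((2*R)) = 4 + (-1 + Q)*(1/(2*R)) = 4 + (-1 + Q)/(2*R))
(61*70)*m(n(-3, F(Y, -3)), 5) = (61*70)*(((1/2)*(-1 + 2 + 8*(-3))/(-3))*5) = 4270*(((1/2)*(-1/3)*(-1 + 2 - 24))*5) = 4270*(((1/2)*(-1/3)*(-23))*5) = 4270*((23/6)*5) = 4270*(115/6) = 245525/3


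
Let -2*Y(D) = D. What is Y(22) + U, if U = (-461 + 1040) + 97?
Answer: 665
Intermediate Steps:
U = 676 (U = 579 + 97 = 676)
Y(D) = -D/2
Y(22) + U = -½*22 + 676 = -11 + 676 = 665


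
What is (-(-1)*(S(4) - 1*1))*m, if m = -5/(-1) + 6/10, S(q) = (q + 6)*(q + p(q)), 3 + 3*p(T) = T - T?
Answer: 812/5 ≈ 162.40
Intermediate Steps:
p(T) = -1 (p(T) = -1 + (T - T)/3 = -1 + (⅓)*0 = -1 + 0 = -1)
S(q) = (-1 + q)*(6 + q) (S(q) = (q + 6)*(q - 1) = (6 + q)*(-1 + q) = (-1 + q)*(6 + q))
m = 28/5 (m = -5*(-1) + 6*(⅒) = 5 + ⅗ = 28/5 ≈ 5.6000)
(-(-1)*(S(4) - 1*1))*m = -(-1)*((-6 + 4² + 5*4) - 1*1)*(28/5) = -(-1)*((-6 + 16 + 20) - 1)*(28/5) = -(-1)*(30 - 1)*(28/5) = -(-1)*29*(28/5) = -1*(-29)*(28/5) = 29*(28/5) = 812/5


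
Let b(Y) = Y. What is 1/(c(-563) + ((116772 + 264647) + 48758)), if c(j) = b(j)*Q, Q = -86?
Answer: 1/478595 ≈ 2.0894e-6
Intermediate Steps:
c(j) = -86*j (c(j) = j*(-86) = -86*j)
1/(c(-563) + ((116772 + 264647) + 48758)) = 1/(-86*(-563) + ((116772 + 264647) + 48758)) = 1/(48418 + (381419 + 48758)) = 1/(48418 + 430177) = 1/478595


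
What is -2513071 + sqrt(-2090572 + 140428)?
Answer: -2513071 + 8*I*sqrt(30471) ≈ -2.5131e+6 + 1396.5*I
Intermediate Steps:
-2513071 + sqrt(-2090572 + 140428) = -2513071 + sqrt(-1950144) = -2513071 + 8*I*sqrt(30471)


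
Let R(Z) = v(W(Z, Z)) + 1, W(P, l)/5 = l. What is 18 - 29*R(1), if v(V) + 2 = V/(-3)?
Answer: 286/3 ≈ 95.333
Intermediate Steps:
W(P, l) = 5*l
v(V) = -2 - V/3 (v(V) = -2 + V/(-3) = -2 + V*(-⅓) = -2 - V/3)
R(Z) = -1 - 5*Z/3 (R(Z) = (-2 - 5*Z/3) + 1 = -1 - 5*Z/3)
18 - 29*R(1) = 18 - 29*(-1 - 5/3*1) = 18 - 29*(-1 - 5/3) = 18 - 29*(-8/3) = 18 + 232/3 = 286/3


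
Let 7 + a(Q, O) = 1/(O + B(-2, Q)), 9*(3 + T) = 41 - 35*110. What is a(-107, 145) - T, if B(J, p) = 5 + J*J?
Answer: 581051/1386 ≈ 419.23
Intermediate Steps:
B(J, p) = 5 + J²
T = -3836/9 (T = -3 + (41 - 35*110)/9 = -3 + (41 - 3850)/9 = -3 + (⅑)*(-3809) = -3 - 3809/9 = -3836/9 ≈ -426.22)
a(Q, O) = -7 + 1/(9 + O) (a(Q, O) = -7 + 1/(O + (5 + (-2)²)) = -7 + 1/(O + (5 + 4)) = -7 + 1/(O + 9) = -7 + 1/(9 + O))
a(-107, 145) - T = (-62 - 7*145)/(9 + 145) - 1*(-3836/9) = (-62 - 1015)/154 + 3836/9 = (1/154)*(-1077) + 3836/9 = -1077/154 + 3836/9 = 581051/1386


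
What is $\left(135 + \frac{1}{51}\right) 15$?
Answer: $\frac{34430}{17} \approx 2025.3$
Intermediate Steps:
$\left(135 + \frac{1}{51}\right) 15 = \frac{6886}{51} \cdot 15 = \frac{34430}{17}$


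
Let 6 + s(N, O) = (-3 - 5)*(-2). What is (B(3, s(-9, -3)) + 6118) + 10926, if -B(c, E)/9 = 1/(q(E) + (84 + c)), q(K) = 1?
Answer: 1499863/88 ≈ 17044.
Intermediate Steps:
s(N, O) = 10 (s(N, O) = -6 + (-3 - 5)*(-2) = -6 - 8*(-2) = -6 + 16 = 10)
B(c, E) = -9/(85 + c) (B(c, E) = -9/(1 + (84 + c)) = -9/(85 + c))
(B(3, s(-9, -3)) + 6118) + 10926 = (-9/(85 + 3) + 6118) + 10926 = (-9/88 + 6118) + 10926 = 538375/88 + 10926 = 1499863/88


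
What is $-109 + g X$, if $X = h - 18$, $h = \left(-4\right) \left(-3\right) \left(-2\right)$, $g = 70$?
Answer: $-3049$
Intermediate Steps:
$h = -24$ ($h = 12 \left(-2\right) = -24$)
$X = -42$ ($X = -24 - 18 = -42$)
$-109 + g X = -109 + 70 \left(-42\right) = -109 - 2940 = -3049$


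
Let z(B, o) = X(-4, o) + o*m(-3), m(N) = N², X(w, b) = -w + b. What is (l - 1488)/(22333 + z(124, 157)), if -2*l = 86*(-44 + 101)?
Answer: -101/613 ≈ -0.16476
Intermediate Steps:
l = -2451 (l = -43*(-44 + 101) = -43*57 = -½*4902 = -2451)
X(w, b) = b - w
z(B, o) = 4 + 10*o (z(B, o) = (o - 1*(-4)) + o*(-3)² = (o + 4) + o*9 = (4 + o) + 9*o = 4 + 10*o)
(l - 1488)/(22333 + z(124, 157)) = (-2451 - 1488)/(22333 + (4 + 10*157)) = -3939/(22333 + (4 + 1570)) = -3939/(22333 + 1574) = -3939/23907 = -3939*1/23907 = -101/613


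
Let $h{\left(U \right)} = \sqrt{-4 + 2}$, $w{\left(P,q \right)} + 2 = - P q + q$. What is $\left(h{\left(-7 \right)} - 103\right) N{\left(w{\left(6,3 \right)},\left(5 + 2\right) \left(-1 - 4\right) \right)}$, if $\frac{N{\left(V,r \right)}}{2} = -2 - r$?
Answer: $-6798 + 66 i \sqrt{2} \approx -6798.0 + 93.338 i$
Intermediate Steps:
$w{\left(P,q \right)} = -2 + q - P q$ ($w{\left(P,q \right)} = -2 + \left(- P q + q\right) = -2 - \left(- q + P q\right) = -2 + q - P q$)
$N{\left(V,r \right)} = -4 - 2 r$ ($N{\left(V,r \right)} = 2 \left(-2 - r\right) = -4 - 2 r$)
$h{\left(U \right)} = i \sqrt{2}$ ($h{\left(U \right)} = \sqrt{-2} = i \sqrt{2}$)
$\left(h{\left(-7 \right)} - 103\right) N{\left(w{\left(6,3 \right)},\left(5 + 2\right) \left(-1 - 4\right) \right)} = \left(i \sqrt{2} - 103\right) \left(-4 - 2 \left(5 + 2\right) \left(-1 - 4\right)\right) = \left(-103 + i \sqrt{2}\right) \left(-4 - 2 \cdot 7 \left(-5\right)\right) = \left(-103 + i \sqrt{2}\right) \left(-4 - -70\right) = \left(-103 + i \sqrt{2}\right) \left(-4 + 70\right) = \left(-103 + i \sqrt{2}\right) 66 = -6798 + 66 i \sqrt{2}$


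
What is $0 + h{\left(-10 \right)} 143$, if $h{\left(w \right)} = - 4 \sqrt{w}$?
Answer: $- 572 i \sqrt{10} \approx - 1808.8 i$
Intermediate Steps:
$0 + h{\left(-10 \right)} 143 = 0 + - 4 \sqrt{-10} \cdot 143 = 0 + - 4 i \sqrt{10} \cdot 143 = 0 - 572 i \sqrt{10} = - 572 i \sqrt{10}$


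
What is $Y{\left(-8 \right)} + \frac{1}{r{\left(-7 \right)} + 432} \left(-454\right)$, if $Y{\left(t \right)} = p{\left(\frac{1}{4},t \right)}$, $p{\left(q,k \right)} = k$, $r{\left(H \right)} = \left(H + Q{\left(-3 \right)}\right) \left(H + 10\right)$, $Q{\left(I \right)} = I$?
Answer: $- \frac{1835}{201} \approx -9.1293$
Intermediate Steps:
$r{\left(H \right)} = \left(-3 + H\right) \left(10 + H\right)$ ($r{\left(H \right)} = \left(H - 3\right) \left(H + 10\right) = \left(-3 + H\right) \left(10 + H\right)$)
$Y{\left(t \right)} = t$
$Y{\left(-8 \right)} + \frac{1}{r{\left(-7 \right)} + 432} \left(-454\right) = -8 + \frac{1}{\left(-30 + \left(-7\right)^{2} + 7 \left(-7\right)\right) + 432} \left(-454\right) = -8 + \frac{1}{\left(-30 + 49 - 49\right) + 432} \left(-454\right) = -8 + \frac{1}{-30 + 432} \left(-454\right) = -8 + \frac{1}{402} \left(-454\right) = -8 - \frac{227}{201} = - \frac{1835}{201}$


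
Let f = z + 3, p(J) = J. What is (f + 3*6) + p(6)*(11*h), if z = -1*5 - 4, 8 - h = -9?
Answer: 1134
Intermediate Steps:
h = 17 (h = 8 - 1*(-9) = 8 + 9 = 17)
z = -9 (z = -5 - 4 = -9)
f = -6 (f = -9 + 3 = -6)
(f + 3*6) + p(6)*(11*h) = (-6 + 3*6) + 6*(11*17) = (-6 + 18) + 6*187 = 12 + 1122 = 1134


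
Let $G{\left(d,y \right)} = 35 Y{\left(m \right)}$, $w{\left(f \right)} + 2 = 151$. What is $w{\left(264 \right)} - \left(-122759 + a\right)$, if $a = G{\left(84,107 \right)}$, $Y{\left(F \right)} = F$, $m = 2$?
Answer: $122838$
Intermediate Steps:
$w{\left(f \right)} = 149$ ($w{\left(f \right)} = -2 + 151 = 149$)
$G{\left(d,y \right)} = 70$ ($G{\left(d,y \right)} = 35 \cdot 2 = 70$)
$a = 70$
$w{\left(264 \right)} - \left(-122759 + a\right) = 149 - \left(-122759 + 70\right) = 149 - -122689 = 149 + 122689 = 122838$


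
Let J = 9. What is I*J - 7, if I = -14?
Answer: -133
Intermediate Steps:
I*J - 7 = -14*9 - 7 = -126 - 7 = -133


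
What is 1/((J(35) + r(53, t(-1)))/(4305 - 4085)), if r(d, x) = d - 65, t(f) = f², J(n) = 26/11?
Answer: -1210/53 ≈ -22.830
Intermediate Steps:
J(n) = 26/11 (J(n) = 26*(1/11) = 26/11)
r(d, x) = -65 + d
1/((J(35) + r(53, t(-1)))/(4305 - 4085)) = 1/((26/11 + (-65 + 53))/(4305 - 4085)) = 1/((26/11 - 12)/220) = 1/(-106/11*1/220) = 1/(-53/1210) = -1210/53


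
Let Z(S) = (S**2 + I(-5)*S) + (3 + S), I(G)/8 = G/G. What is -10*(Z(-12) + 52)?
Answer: -910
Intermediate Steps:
I(G) = 8 (I(G) = 8*(G/G) = 8*1 = 8)
Z(S) = 3 + S**2 + 9*S (Z(S) = (S**2 + 8*S) + (3 + S) = 3 + S**2 + 9*S)
-10*(Z(-12) + 52) = -10*((3 + (-12)**2 + 9*(-12)) + 52) = -10*((3 + 144 - 108) + 52) = -10*(39 + 52) = -10*91 = -910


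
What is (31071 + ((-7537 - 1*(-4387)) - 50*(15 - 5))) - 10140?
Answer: 17281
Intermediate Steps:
(31071 + ((-7537 - 1*(-4387)) - 50*(15 - 5))) - 10140 = (31071 + ((-7537 + 4387) - 50*10)) - 10140 = (31071 + (-3150 - 1*500)) - 10140 = (31071 + (-3150 - 500)) - 10140 = (31071 - 3650) - 10140 = 27421 - 10140 = 17281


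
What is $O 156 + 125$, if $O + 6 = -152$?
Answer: $-24523$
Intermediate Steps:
$O = -158$ ($O = -6 - 152 = -158$)
$O 156 + 125 = \left(-158\right) 156 + 125 = -24648 + 125 = -24523$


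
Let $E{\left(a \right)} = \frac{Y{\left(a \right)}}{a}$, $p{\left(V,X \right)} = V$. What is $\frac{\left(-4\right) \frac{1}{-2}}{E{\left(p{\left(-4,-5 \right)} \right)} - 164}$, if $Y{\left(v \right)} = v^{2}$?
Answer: $- \frac{1}{84} \approx -0.011905$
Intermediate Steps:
$E{\left(a \right)} = a$ ($E{\left(a \right)} = \frac{a^{2}}{a} = a$)
$\frac{\left(-4\right) \frac{1}{-2}}{E{\left(p{\left(-4,-5 \right)} \right)} - 164} = \frac{\left(-4\right) \frac{1}{-2}}{-4 - 164} = \frac{\left(-4\right) \left(- \frac{1}{2}\right)}{-168} = \left(- \frac{1}{168}\right) 2 = - \frac{1}{84}$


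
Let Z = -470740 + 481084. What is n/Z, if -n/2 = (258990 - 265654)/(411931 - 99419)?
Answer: 833/202039008 ≈ 4.1230e-6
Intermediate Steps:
n = 833/19532 (n = -2*(258990 - 265654)/(411931 - 99419) = -(-13328)/312512 = -2*(-833/39064) = 833/19532 ≈ 0.042648)
Z = 10344
n/Z = (833/19532)/10344 = (833/19532)*(1/10344) = 833/202039008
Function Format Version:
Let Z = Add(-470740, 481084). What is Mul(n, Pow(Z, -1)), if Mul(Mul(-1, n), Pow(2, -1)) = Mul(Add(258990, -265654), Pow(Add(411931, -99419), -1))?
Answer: Rational(833, 202039008) ≈ 4.1230e-6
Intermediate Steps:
n = Rational(833, 19532) (n = Mul(-2, Mul(Add(258990, -265654), Pow(Add(411931, -99419), -1))) = Mul(-2, Mul(-6664, Pow(312512, -1))) = Mul(-2, Mul(-6664, Rational(1, 312512))) = Mul(-2, Rational(-833, 39064)) = Rational(833, 19532) ≈ 0.042648)
Z = 10344
Mul(n, Pow(Z, -1)) = Mul(Rational(833, 19532), Pow(10344, -1)) = Mul(Rational(833, 19532), Rational(1, 10344)) = Rational(833, 202039008)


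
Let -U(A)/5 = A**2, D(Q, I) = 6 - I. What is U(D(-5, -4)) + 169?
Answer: -331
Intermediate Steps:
U(A) = -5*A**2
U(D(-5, -4)) + 169 = -5*(6 - 1*(-4))**2 + 169 = -5*(6 + 4)**2 + 169 = -5*10**2 + 169 = -5*100 + 169 = -500 + 169 = -331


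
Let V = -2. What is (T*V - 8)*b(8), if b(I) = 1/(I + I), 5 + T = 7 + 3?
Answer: -9/8 ≈ -1.1250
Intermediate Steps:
T = 5 (T = -5 + (7 + 3) = -5 + 10 = 5)
b(I) = 1/(2*I)
(T*V - 8)*b(8) = (5*(-2) - 8)*((1/2)/8) = (-10 - 8)*((1/2)*(1/8)) = -18*1/16 = -9/8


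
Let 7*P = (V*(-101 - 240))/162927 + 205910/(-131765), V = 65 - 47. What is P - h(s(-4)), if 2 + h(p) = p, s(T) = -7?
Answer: 29291816125/3339478513 ≈ 8.7714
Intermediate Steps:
V = 18
h(p) = -2 + p
P = -763490492/3339478513 (P = ((18*(-101 - 240))/162927 + 205910/(-131765))/7 = ((18*(-341))*(1/162927) + 205910*(-1/131765))/7 = (-6138*1/162927 - 41182/26353)/7 = (-682/18103 - 41182/26353)/7 = (⅐)*(-763490492/477068359) = -763490492/3339478513 ≈ -0.22863)
P - h(s(-4)) = -763490492/3339478513 - (-2 - 7) = -763490492/3339478513 - 1*(-9) = -763490492/3339478513 + 9 = 29291816125/3339478513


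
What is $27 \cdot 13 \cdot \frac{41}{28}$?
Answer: $\frac{14391}{28} \approx 513.96$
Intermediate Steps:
$27 \cdot 13 \cdot \frac{41}{28} = 351 \cdot 41 \cdot \frac{1}{28} = 351 \cdot \frac{41}{28} = \frac{14391}{28}$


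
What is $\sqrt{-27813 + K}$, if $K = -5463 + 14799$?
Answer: $3 i \sqrt{2053} \approx 135.93 i$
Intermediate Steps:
$K = 9336$
$\sqrt{-27813 + K} = \sqrt{-27813 + 9336} = \sqrt{-18477} = 3 i \sqrt{2053}$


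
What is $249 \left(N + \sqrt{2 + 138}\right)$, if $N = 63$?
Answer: $15687 + 498 \sqrt{35} \approx 18633.0$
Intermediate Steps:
$249 \left(N + \sqrt{2 + 138}\right) = 249 \left(63 + \sqrt{2 + 138}\right) = 249 \left(63 + \sqrt{140}\right) = 249 \left(63 + 2 \sqrt{35}\right) = 15687 + 498 \sqrt{35}$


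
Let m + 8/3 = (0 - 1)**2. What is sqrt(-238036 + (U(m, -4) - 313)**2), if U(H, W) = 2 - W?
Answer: I*sqrt(143787) ≈ 379.19*I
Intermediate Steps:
m = -5/3 (m = -8/3 + (0 - 1)**2 = -8/3 + (-1)**2 = -8/3 + 1 = -5/3 ≈ -1.6667)
sqrt(-238036 + (U(m, -4) - 313)**2) = sqrt(-238036 + ((2 - 1*(-4)) - 313)**2) = sqrt(-238036 + ((2 + 4) - 313)**2) = sqrt(-238036 + (6 - 313)**2) = sqrt(-238036 + (-307)**2) = sqrt(-238036 + 94249) = sqrt(-143787) = I*sqrt(143787)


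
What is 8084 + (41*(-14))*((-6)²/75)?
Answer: 195212/25 ≈ 7808.5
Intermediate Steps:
8084 + (41*(-14))*((-6)²/75) = 8084 - 20664/75 = 8084 - 574*12/25 = 8084 - 6888/25 = 195212/25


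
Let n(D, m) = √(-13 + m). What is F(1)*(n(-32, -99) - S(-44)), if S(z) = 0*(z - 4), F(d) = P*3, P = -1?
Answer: -12*I*√7 ≈ -31.749*I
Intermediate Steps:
F(d) = -3 (F(d) = -1*3 = -3)
S(z) = 0 (S(z) = 0*(-4 + z) = 0)
F(1)*(n(-32, -99) - S(-44)) = -3*(√(-13 - 99) - 1*0) = -3*(√(-112) + 0) = -3*(4*I*√7 + 0) = -12*I*√7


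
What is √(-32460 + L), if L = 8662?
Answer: I*√23798 ≈ 154.27*I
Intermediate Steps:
√(-32460 + L) = √(-32460 + 8662) = √(-23798) = I*√23798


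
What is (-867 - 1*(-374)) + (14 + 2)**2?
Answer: -237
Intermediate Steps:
(-867 - 1*(-374)) + (14 + 2)**2 = (-867 + 374) + 16**2 = -493 + 256 = -237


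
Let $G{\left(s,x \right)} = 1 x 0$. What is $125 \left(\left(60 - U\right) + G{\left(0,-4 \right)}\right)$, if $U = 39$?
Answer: $2625$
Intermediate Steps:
$G{\left(s,x \right)} = 0$ ($G{\left(s,x \right)} = x 0 = 0$)
$125 \left(\left(60 - U\right) + G{\left(0,-4 \right)}\right) = 125 \left(\left(60 - 39\right) + 0\right) = 125 \left(21 + 0\right) = 125 \cdot 21 = 2625$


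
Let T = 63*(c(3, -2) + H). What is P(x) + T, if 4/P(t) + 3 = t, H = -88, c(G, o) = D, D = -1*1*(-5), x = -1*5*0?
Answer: -15691/3 ≈ -5230.3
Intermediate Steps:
x = 0 (x = -5*0 = 0)
D = 5 (D = -1*(-5) = 5)
c(G, o) = 5
P(t) = 4/(-3 + t)
T = -5229 (T = 63*(5 - 88) = 63*(-83) = -5229)
P(x) + T = 4/(-3 + 0) - 5229 = 4/(-3) - 5229 = 4*(-⅓) - 5229 = -4/3 - 5229 = -15691/3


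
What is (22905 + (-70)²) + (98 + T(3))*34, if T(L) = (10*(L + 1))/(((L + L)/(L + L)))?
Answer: 32497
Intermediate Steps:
T(L) = 10 + 10*L (T(L) = (10*(1 + L))/(((2*L)/((2*L)))) = (10 + 10*L)/(((2*L)*(1/(2*L)))) = (10 + 10*L)/1 = (10 + 10*L)*1 = 10 + 10*L)
(22905 + (-70)²) + (98 + T(3))*34 = (22905 + (-70)²) + (98 + (10 + 10*3))*34 = (22905 + 4900) + (98 + (10 + 30))*34 = 27805 + (98 + 40)*34 = 27805 + 138*34 = 27805 + 4692 = 32497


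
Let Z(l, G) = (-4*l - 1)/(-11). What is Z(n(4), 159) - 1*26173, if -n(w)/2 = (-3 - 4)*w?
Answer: -287678/11 ≈ -26153.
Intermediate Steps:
n(w) = 14*w (n(w) = -2*(-3 - 4)*w = -(-14)*w = 14*w)
Z(l, G) = 1/11 + 4*l/11 (Z(l, G) = (-1 - 4*l)*(-1/11) = 1/11 + 4*l/11)
Z(n(4), 159) - 1*26173 = (1/11 + 4*(14*4)/11) - 1*26173 = (1/11 + (4/11)*56) - 26173 = (1/11 + 224/11) - 26173 = 225/11 - 26173 = -287678/11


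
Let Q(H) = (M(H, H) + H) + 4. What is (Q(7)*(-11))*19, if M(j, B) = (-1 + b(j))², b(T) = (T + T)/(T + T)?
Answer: -2299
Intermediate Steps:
b(T) = 1 (b(T) = (2*T)/((2*T)) = (2*T)*(1/(2*T)) = 1)
M(j, B) = 0 (M(j, B) = (-1 + 1)² = 0² = 0)
Q(H) = 4 + H (Q(H) = (0 + H) + 4 = H + 4 = 4 + H)
(Q(7)*(-11))*19 = ((4 + 7)*(-11))*19 = (11*(-11))*19 = -121*19 = -2299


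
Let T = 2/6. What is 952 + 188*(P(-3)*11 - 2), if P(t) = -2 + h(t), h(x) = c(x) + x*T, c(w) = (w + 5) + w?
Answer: -7696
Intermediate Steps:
c(w) = 5 + 2*w (c(w) = (5 + w) + w = 5 + 2*w)
T = 1/3 (T = 2*(1/6) = 1/3 ≈ 0.33333)
h(x) = 5 + 7*x/3 (h(x) = (5 + 2*x) + x*(1/3) = (5 + 2*x) + x/3 = 5 + 7*x/3)
P(t) = 3 + 7*t/3 (P(t) = -2 + (5 + 7*t/3) = 3 + 7*t/3)
952 + 188*(P(-3)*11 - 2) = 952 + 188*((3 + (7/3)*(-3))*11 - 2) = 952 + 188*((3 - 7)*11 - 2) = 952 + 188*(-4*11 - 2) = 952 + 188*(-44 - 2) = 952 + 188*(-46) = 952 - 8648 = -7696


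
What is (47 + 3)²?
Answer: 2500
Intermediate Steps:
(47 + 3)² = 50² = 2500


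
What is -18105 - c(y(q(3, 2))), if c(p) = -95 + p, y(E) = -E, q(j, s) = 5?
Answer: -18005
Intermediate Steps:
-18105 - c(y(q(3, 2))) = -18105 - (-95 - 1*5) = -18105 - (-95 - 5) = -18105 - 1*(-100) = -18105 + 100 = -18005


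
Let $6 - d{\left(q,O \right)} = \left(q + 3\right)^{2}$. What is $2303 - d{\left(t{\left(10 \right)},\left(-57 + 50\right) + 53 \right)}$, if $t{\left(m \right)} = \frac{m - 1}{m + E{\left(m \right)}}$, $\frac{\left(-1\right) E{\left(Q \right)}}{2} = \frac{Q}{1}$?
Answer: $\frac{230141}{100} \approx 2301.4$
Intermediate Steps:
$E{\left(Q \right)} = - 2 Q$ ($E{\left(Q \right)} = - 2 \frac{Q}{1} = - 2 Q 1 = - 2 Q$)
$t{\left(m \right)} = - \frac{-1 + m}{m}$ ($t{\left(m \right)} = \frac{m - 1}{m - 2 m} = \frac{-1 + m}{\left(-1\right) m} = \left(-1 + m\right) \left(- \frac{1}{m}\right) = - \frac{-1 + m}{m}$)
$d{\left(q,O \right)} = 6 - \left(3 + q\right)^{2}$ ($d{\left(q,O \right)} = 6 - \left(q + 3\right)^{2} = 6 - \left(3 + q\right)^{2}$)
$2303 - d{\left(t{\left(10 \right)},\left(-57 + 50\right) + 53 \right)} = 2303 - \left(6 - \left(3 + \frac{1 - 10}{10}\right)^{2}\right) = 2303 - \left(6 - \left(3 + \frac{1}{10} \left(-9\right)\right)^{2}\right) = 2303 - \left(6 - \left(3 - \frac{9}{10}\right)^{2}\right) = 2303 - \left(6 - \left(\frac{21}{10}\right)^{2}\right) = 2303 - \left(6 - \frac{441}{100}\right) = 2303 - \frac{159}{100} = \frac{230141}{100}$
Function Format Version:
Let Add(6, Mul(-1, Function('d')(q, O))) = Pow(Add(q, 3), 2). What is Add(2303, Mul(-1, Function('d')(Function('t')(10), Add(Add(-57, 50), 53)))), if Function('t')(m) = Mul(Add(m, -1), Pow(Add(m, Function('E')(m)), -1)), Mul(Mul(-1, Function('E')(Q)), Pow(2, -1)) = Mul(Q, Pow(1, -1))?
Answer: Rational(230141, 100) ≈ 2301.4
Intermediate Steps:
Function('E')(Q) = Mul(-2, Q) (Function('E')(Q) = Mul(-2, Mul(Q, Pow(1, -1))) = Mul(-2, Mul(Q, 1)) = Mul(-2, Q))
Function('t')(m) = Mul(-1, Pow(m, -1), Add(-1, m)) (Function('t')(m) = Mul(Add(m, -1), Pow(Add(m, Mul(-2, m)), -1)) = Mul(Add(-1, m), Pow(Mul(-1, m), -1)) = Mul(Add(-1, m), Mul(-1, Pow(m, -1))) = Mul(-1, Pow(m, -1), Add(-1, m)))
Function('d')(q, O) = Add(6, Mul(-1, Pow(Add(3, q), 2))) (Function('d')(q, O) = Add(6, Mul(-1, Pow(Add(q, 3), 2))) = Add(6, Mul(-1, Pow(Add(3, q), 2))))
Add(2303, Mul(-1, Function('d')(Function('t')(10), Add(Add(-57, 50), 53)))) = Add(2303, Mul(-1, Add(6, Mul(-1, Pow(Add(3, Mul(Pow(10, -1), Add(1, Mul(-1, 10)))), 2))))) = Add(2303, Mul(-1, Add(6, Mul(-1, Pow(Add(3, Mul(Rational(1, 10), Add(1, -10))), 2))))) = Add(2303, Mul(-1, Add(6, Mul(-1, Pow(Add(3, Mul(Rational(1, 10), -9)), 2))))) = Add(2303, Mul(-1, Add(6, Mul(-1, Pow(Add(3, Rational(-9, 10)), 2))))) = Add(2303, Mul(-1, Add(6, Mul(-1, Pow(Rational(21, 10), 2))))) = Add(2303, Mul(-1, Add(6, Mul(-1, Rational(441, 100))))) = Add(2303, Mul(-1, Add(6, Rational(-441, 100)))) = Add(2303, Mul(-1, Rational(159, 100))) = Add(2303, Rational(-159, 100)) = Rational(230141, 100)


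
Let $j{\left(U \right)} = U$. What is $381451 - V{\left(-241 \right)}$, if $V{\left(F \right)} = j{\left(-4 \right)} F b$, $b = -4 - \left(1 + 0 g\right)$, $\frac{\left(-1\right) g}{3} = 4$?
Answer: $386271$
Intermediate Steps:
$g = -12$ ($g = \left(-3\right) 4 = -12$)
$b = -5$ ($b = -4 + \left(-1 + 0 \left(-12\right)\right) = -4 + \left(-1 + 0\right) = -4 - 1 = -5$)
$V{\left(F \right)} = 20 F$ ($V{\left(F \right)} = - 4 F \left(-5\right) = 20 F$)
$381451 - V{\left(-241 \right)} = 381451 - 20 \left(-241\right) = 381451 - -4820 = 381451 + 4820 = 386271$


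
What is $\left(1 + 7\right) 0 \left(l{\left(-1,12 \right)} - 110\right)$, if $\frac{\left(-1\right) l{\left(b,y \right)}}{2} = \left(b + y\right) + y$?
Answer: $0$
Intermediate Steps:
$l{\left(b,y \right)} = - 4 y - 2 b$ ($l{\left(b,y \right)} = - 2 \left(\left(b + y\right) + y\right) = - 2 \left(b + 2 y\right) = - 4 y - 2 b$)
$\left(1 + 7\right) 0 \left(l{\left(-1,12 \right)} - 110\right) = \left(1 + 7\right) 0 \left(\left(\left(-4\right) 12 - -2\right) - 110\right) = 8 \cdot 0 \left(\left(-48 + 2\right) - 110\right) = 0 \left(-46 - 110\right) = 0 \left(-156\right) = 0$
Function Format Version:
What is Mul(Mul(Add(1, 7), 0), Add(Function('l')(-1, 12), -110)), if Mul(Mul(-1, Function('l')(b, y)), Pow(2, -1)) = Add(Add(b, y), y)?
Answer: 0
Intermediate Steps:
Function('l')(b, y) = Add(Mul(-4, y), Mul(-2, b)) (Function('l')(b, y) = Mul(-2, Add(Add(b, y), y)) = Mul(-2, Add(b, Mul(2, y))) = Add(Mul(-4, y), Mul(-2, b)))
Mul(Mul(Add(1, 7), 0), Add(Function('l')(-1, 12), -110)) = Mul(Mul(Add(1, 7), 0), Add(Add(Mul(-4, 12), Mul(-2, -1)), -110)) = Mul(Mul(8, 0), Add(Add(-48, 2), -110)) = Mul(0, Add(-46, -110)) = Mul(0, -156) = 0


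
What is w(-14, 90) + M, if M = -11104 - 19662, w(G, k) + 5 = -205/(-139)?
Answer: -4276964/139 ≈ -30770.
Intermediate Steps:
w(G, k) = -490/139 (w(G, k) = -5 - 205/(-139) = -5 - 205*(-1/139) = -5 + 205/139 = -490/139)
M = -30766
w(-14, 90) + M = -490/139 - 30766 = -4276964/139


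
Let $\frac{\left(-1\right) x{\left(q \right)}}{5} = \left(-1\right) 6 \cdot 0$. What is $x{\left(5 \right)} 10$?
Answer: $0$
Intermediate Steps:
$x{\left(q \right)} = 0$ ($x{\left(q \right)} = - 5 \left(-1\right) 6 \cdot 0 = - 5 \left(\left(-6\right) 0\right) = \left(-5\right) 0 = 0$)
$x{\left(5 \right)} 10 = 0 \cdot 10 = 0$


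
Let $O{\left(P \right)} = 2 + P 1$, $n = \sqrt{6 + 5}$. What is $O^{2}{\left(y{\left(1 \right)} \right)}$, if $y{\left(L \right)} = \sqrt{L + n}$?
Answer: $\left(2 + \sqrt{1 + \sqrt{11}}\right)^{2} \approx 16.627$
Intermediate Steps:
$n = \sqrt{11} \approx 3.3166$
$y{\left(L \right)} = \sqrt{L + \sqrt{11}}$
$O{\left(P \right)} = 2 + P$
$O^{2}{\left(y{\left(1 \right)} \right)} = \left(2 + \sqrt{1 + \sqrt{11}}\right)^{2}$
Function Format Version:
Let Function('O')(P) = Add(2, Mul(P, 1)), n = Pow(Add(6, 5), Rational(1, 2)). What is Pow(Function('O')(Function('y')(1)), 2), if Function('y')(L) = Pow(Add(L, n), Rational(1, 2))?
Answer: Pow(Add(2, Pow(Add(1, Pow(11, Rational(1, 2))), Rational(1, 2))), 2) ≈ 16.627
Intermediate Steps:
n = Pow(11, Rational(1, 2)) ≈ 3.3166
Function('y')(L) = Pow(Add(L, Pow(11, Rational(1, 2))), Rational(1, 2))
Function('O')(P) = Add(2, P)
Pow(Function('O')(Function('y')(1)), 2) = Pow(Add(2, Pow(Add(1, Pow(11, Rational(1, 2))), Rational(1, 2))), 2)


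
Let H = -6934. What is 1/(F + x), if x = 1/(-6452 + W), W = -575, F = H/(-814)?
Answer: 2859989/24362202 ≈ 0.11739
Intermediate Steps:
F = 3467/407 (F = -6934/(-814) = -6934*(-1/814) = 3467/407 ≈ 8.5184)
x = -1/7027 (x = 1/(-6452 - 575) = 1/(-7027) = -1/7027 ≈ -0.00014231)
1/(F + x) = 1/(3467/407 - 1/7027) = 1/(24362202/2859989) = 2859989/24362202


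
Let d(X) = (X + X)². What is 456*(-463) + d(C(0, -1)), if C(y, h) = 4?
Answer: -211064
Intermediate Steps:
d(X) = 4*X² (d(X) = (2*X)² = 4*X²)
456*(-463) + d(C(0, -1)) = 456*(-463) + 4*4² = -211128 + 4*16 = -211128 + 64 = -211064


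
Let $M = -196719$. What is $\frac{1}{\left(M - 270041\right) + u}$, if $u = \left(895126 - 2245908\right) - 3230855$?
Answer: $- \frac{1}{5048397} \approx -1.9808 \cdot 10^{-7}$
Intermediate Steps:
$u = -4581637$ ($u = -1350782 - 3230855 = -4581637$)
$\frac{1}{\left(M - 270041\right) + u} = \frac{1}{\left(-196719 - 270041\right) - 4581637} = \frac{1}{-466760 - 4581637} = \frac{1}{-5048397} = - \frac{1}{5048397}$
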